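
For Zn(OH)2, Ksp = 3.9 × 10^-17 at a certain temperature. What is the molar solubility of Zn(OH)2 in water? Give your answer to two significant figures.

s = 2.1 x 10^-6 M

Zn(OH)2(s) ⇌ Zn^2+(aq) + 2 OH^-(aq)
Ksp = [Zn^2+][OH^-]^2
Let s = molar solubility. Then [Zn^2+] = s and [OH^-] = 2s.
So Ksp = s × (2s)^2 = 4s^3
s^3 = 3.9 × 10^-17 / 4, so s = 2.1 × 10^-6 M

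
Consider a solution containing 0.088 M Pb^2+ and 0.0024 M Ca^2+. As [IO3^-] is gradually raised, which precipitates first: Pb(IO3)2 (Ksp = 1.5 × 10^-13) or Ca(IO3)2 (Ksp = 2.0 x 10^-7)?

Precipitation of each salt starts when its ion product equals its Ksp.
For Pb(IO3)2: 1.5 × 10^-13 = 0.088 × [IO3^-]^2  ⇒  [IO3^-] = 1.3 × 10^-6 M.
For Ca(IO3)2: 2.0 x 10^-7 = 0.0024 × [IO3^-]^2  ⇒  [IO3^-] = 9.1 × 10^-3 M.
The salt with the lower threshold [IO3^-] precipitates first: Pb(IO3)2.

Pb(IO3)2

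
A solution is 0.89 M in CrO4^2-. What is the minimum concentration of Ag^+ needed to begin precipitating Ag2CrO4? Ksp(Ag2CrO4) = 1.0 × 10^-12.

Ag2CrO4(s) ⇌ 2 Ag^+(aq) + CrO4^2-(aq)
Ksp = [Ag^+]^2[CrO4^2-]
Precipitation begins when Q = Ksp. With [CrO4^2-] = 0.89 M:
1.0 × 10^-12 = (0.89) × [Ag^+]^2
[Ag^+] = (1.0 × 10^-12 / 8.9 × 10^-1)^(1/2) = 1.1 × 10^-6 M

[Ag^+] ≈ 1.1 × 10^-6 M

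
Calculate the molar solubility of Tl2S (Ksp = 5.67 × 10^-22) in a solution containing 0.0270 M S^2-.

s ≈ 7.25e-11 M

Tl2S(s) ⇌ 2 Tl^+(aq) + S^2-(aq)
Ksp = [Tl^+]^2[S^2-]
If s mol/L dissolves here, [Tl^+] = 2s, [S^2-] = 0.0270 + s ≈ 0.0270 (Ksp is small, so little additional dissolves).
Ksp ≈ (2s)^2 × 0.0270
s = 7.25 x 10^-11 M
Check: s = 7.2 x 10^-11 ≪ 0.0270, so the approximation is valid.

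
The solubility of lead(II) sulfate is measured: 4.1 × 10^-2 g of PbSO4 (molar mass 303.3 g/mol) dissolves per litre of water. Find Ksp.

Ksp ≈ 1.8 × 10^-8

Molar solubility s = (4.1 × 10^-2 g/L) / (303.3 g/mol) = 1.35 × 10^-4 M.
PbSO4(s) ⇌ Pb^2+(aq) + SO4^2-(aq)
Let s = molar solubility. Then [Pb^2+] = s and [SO4^2-] = s.
Ksp = [Pb^2+][SO4^2-]
Ksp = s^2
Ksp = (1.35 × 10^-4)^2 = 1.8 × 10^-8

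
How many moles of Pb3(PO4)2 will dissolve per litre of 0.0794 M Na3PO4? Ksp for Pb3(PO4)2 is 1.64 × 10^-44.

Pb3(PO4)2(s) <=> 3 Pb^2+(aq) + 2 PO4^3-(aq)
Ksp = [Pb^2+]^3[PO4^3-]^2
Let s = moles of Pb3(PO4)2 that dissolve per litre. [Pb^2+] = 3s, [PO4^3-] = 0.0794 + 2s ≈ 0.0794 (since PO4^3- from Na3PO4 dominates).
Ksp ≈ (3s)^3 × (0.0794)^2
s = 4.58 × 10^-15 M
Check: 2s = 9.2 × 10^-15 ≪ 0.0794, so the approximation is valid.

s = 4.58 x 10^-15 M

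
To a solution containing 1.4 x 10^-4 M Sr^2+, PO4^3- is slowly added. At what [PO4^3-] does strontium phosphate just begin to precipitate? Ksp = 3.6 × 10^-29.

Sr3(PO4)2(s) <=> 3 Sr^2+ + 2 PO4^3-
Ksp = [Sr^2+]^3[PO4^3-]^2
Precipitation begins when Q = Ksp. With [Sr^2+] = 1.4 x 10^-4 M:
3.6 × 10^-29 = (1.4 x 10^-4)^3 × [PO4^3-]^2
[PO4^3-] = (3.6 × 10^-29 / 2.74 x 10^-12)^(1/2) = 3.6 x 10^-9 M

3.6 × 10^-9 M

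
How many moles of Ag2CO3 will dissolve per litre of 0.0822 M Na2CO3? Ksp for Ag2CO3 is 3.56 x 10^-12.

3.29e-6 M

Ag2CO3(s) <=> 2 Ag^+(aq) + CO3^2-(aq)
Ksp = [Ag^+]^2[CO3^2-]
Let s = moles of Ag2CO3 that dissolve per litre. [Ag^+] = 2s, [CO3^2-] = 0.0822 + s ≈ 0.0822 (Ksp is small, so little additional dissolves).
Ksp ≈ (2s)^2 × 0.0822
s = 3.29 × 10^-6 M
Check: s = 3.3 × 10^-6 ≪ 0.0822, so the approximation is valid.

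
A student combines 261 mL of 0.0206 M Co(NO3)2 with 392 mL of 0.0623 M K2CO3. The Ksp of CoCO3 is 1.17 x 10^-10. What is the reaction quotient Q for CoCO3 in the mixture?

Q = 3.08 x 10^-4

Total volume = 261 + 392 = 653 mL.
[Co^2+] = 2.06 × 10^-2 × (261/653) = 8.234 × 10^-3 M
[CO3^2-] = 6.23 x 10^-2 × (392/653) = 3.740 x 10^-2 M
CoCO3(s) ⇌ Co^2+(aq) + CO3^2-(aq), so Q = [Co^2+][CO3^2-]
Q = (8.234 x 10^-3)(3.740 × 10^-2) = 3.08 x 10^-4
Q > Ksp, so CoCO3 will precipitate.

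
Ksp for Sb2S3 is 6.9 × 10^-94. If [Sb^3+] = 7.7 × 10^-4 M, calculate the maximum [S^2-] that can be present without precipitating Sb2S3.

[S^2-] ≈ 1.1 x 10^-29 M

Sb2S3(s) ⇌ 2 Sb^3+(aq) + 3 S^2-(aq)
Ksp = [Sb^3+]^2[S^2-]^3
Precipitation begins when Q = Ksp. With [Sb^3+] = 7.7 × 10^-4 M:
6.9 × 10^-94 = (7.7 × 10^-4)^2 × [S^2-]^3
[S^2-] = (6.9 × 10^-94 / 5.93 × 10^-7)^(1/3) = 1.1 × 10^-29 M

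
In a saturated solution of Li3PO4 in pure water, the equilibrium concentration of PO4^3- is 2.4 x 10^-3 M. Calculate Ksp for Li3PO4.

9.0 x 10^-10

Li3PO4(s) <=> 3 Li^+ + PO4^3-
Stoichiometry gives [Li^+] = (3/1)[PO4^3-] = 7.20 × 10^-3 M.
Ksp = [Li^+]^3[PO4^3-]
Ksp = (7.20 × 10^-3)^3 × 2.4 × 10^-3 = 9.0 × 10^-10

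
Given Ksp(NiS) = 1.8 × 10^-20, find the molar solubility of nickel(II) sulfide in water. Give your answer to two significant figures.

NiS(s) <=> Ni^2+(aq) + S^2-(aq)
Ksp = [Ni^2+][S^2-]
With molar solubility s: [Ni^2+] = s, [S^2-] = s.
Ksp = (s)(s) = s^2
s = (1.8 × 10^-20)^(1/2) = 1.3 × 10^-10 M

1.3e-10 M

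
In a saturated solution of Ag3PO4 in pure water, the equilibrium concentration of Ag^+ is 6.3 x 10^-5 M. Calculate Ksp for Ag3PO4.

Ksp ≈ 5.3e-18

Ag3PO4(s) ⇌ 3 Ag^+(aq) + PO4^3-(aq)
Stoichiometry gives [PO4^3-] = (1/3)[Ag^+] = 2.10 × 10^-5 M.
Ksp = [Ag^+]^3[PO4^3-]
Ksp = (6.3 × 10^-5)^3 × 2.10 × 10^-5 = 5.3 x 10^-18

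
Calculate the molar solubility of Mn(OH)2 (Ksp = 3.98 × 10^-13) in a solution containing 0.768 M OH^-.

6.75 × 10^-13 M

Mn(OH)2(s) <=> Mn^2+ + 2 OH^-
Ksp = [Mn^2+][OH^-]^2
Let s be the molar solubility in this solution. [Mn^2+] = s, [OH^-] = 0.768 + 2s ≈ 0.768 (Ksp is small, so little additional dissolves).
Ksp ≈ s × (0.768)^2
s = 6.75 x 10^-13 M
Check: 2s = 1.3 x 10^-12 ≪ 0.768, so the approximation is valid.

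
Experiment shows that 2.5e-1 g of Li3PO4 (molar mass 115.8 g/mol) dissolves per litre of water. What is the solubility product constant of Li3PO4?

Ksp = 5.9e-10

Molar solubility s = (2.5 × 10^-1 g/L) / (115.8 g/mol) = 2.16 x 10^-3 M.
Li3PO4(s) <=> 3 Li^+ + PO4^3-
Let s = molar solubility. Then [Li^+] = 3s and [PO4^3-] = s.
Ksp = [Li^+]^3[PO4^3-]
So Ksp = (3s)^3 × s = 27s^4
With s = 2.16 x 10^-3: Ksp = 5.9 × 10^-10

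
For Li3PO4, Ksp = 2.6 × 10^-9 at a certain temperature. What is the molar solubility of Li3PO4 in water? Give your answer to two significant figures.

3.1 × 10^-3 M

Li3PO4(s) ⇌ 3 Li^+ + PO4^3-
Ksp = [Li^+]^3[PO4^3-]
For each mole of Li3PO4 that dissolves: [Li^+] = 3s, [PO4^3-] = s.
Ksp = (3s)^3s = 27s^4
Solving, s = (2.6 × 10^-9/27)^(1/4) = 3.1 × 10^-3 M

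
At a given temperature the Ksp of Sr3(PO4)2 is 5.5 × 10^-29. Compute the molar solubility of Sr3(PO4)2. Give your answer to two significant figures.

Sr3(PO4)2(s) ⇌ 3 Sr^2+(aq) + 2 PO4^3-(aq)
Ksp = [Sr^2+]^3[PO4^3-]^2
Let s = molar solubility. Then [Sr^2+] = 3s and [PO4^3-] = 2s.
Substituting: Ksp = (3s)^3(2s)^2 = 108s^5
Solving, s = (5.5 × 10^-29/108)^(1/5) = 8.7 × 10^-7 M

s = 8.7e-7 M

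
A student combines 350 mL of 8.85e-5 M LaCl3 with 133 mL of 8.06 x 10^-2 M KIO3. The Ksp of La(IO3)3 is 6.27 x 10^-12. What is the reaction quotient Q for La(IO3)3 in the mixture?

Total volume = 350 + 133 = 483 mL.
[La^3+] = 8.85 × 10^-5 × (350/483) = 6.413 × 10^-5 M
[IO3^-] = 8.06 × 10^-2 × (133/483) = 2.219 × 10^-2 M
La(IO3)3(s) ⇌ La^3+ + 3 IO3^-, so Q = [La^3+][IO3^-]^3
Q = (6.413 x 10^-5)(2.219 × 10^-2)^3 = 7.01 x 10^-10
Q > Ksp, so La(IO3)3 will precipitate.

Q = 7.01 × 10^-10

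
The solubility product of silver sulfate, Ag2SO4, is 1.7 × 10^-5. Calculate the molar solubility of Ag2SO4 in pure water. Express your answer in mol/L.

Ag2SO4(s) ⇌ 2 Ag^+ + SO4^2-
Ksp = [Ag^+]^2[SO4^2-]
Let s = molar solubility. Then [Ag^+] = 2s and [SO4^2-] = s.
Substituting: Ksp = (2s)^2s = 4s^3
s^3 = 1.7 × 10^-5 / 4, so s = 1.6 × 10^-2 M

0.016 M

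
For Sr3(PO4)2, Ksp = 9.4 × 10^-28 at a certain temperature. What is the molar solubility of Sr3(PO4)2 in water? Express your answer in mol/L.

s = 1.5 x 10^-6 M

Sr3(PO4)2(s) ⇌ 3 Sr^2+(aq) + 2 PO4^3-(aq)
Ksp = [Sr^2+]^3[PO4^3-]^2
With molar solubility s: [Sr^2+] = 3s, [PO4^3-] = 2s.
So Ksp = (3s)^3 × (2s)^2 = 108s^5
s^5 = 9.4 × 10^-28 / 108, so s = 1.5 × 10^-6 M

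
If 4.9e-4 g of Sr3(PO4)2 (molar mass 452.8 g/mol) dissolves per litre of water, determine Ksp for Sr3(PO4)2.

Molar solubility s = (4.9 × 10^-4 g/L) / (452.8 g/mol) = 1.08 x 10^-6 M.
Sr3(PO4)2(s) ⇌ 3 Sr^2+ + 2 PO4^3-
For each mole of Sr3(PO4)2 that dissolves: [Sr^2+] = 3s, [PO4^3-] = 2s.
Ksp = [Sr^2+]^3[PO4^3-]^2
Ksp = (3s)^3(2s)^2 = 108s^5
With s = 1.08 x 10^-6: Ksp = 1.6 x 10^-28

Ksp = 1.6 × 10^-28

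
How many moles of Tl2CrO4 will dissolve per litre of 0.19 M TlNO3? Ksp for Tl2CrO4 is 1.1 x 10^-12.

Tl2CrO4(s) <=> 2 Tl^+(aq) + CrO4^2-(aq)
Ksp = [Tl^+]^2[CrO4^2-]
Let s be the molar solubility in this solution. [Tl^+] = 0.19 + 2s ≈ 0.19, [CrO4^2-] = s (common-ion effect: Tl^+ is already 0.19 M).
Ksp ≈ (0.19)^2 × s
s = 3.0 × 10^-11 M
Check: 2s = 6.1 × 10^-11 ≪ 0.19, so the approximation is valid.

s = 3.0e-11 M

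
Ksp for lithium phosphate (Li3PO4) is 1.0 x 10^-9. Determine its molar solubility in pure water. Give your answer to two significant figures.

Li3PO4(s) ⇌ 3 Li^+ + PO4^3-
Ksp = [Li^+]^3[PO4^3-]
Let s = molar solubility. Then [Li^+] = 3s and [PO4^3-] = s.
Substituting: Ksp = (3s)^3s = 27s^4
s = (1.0 x 10^-9 / 27)^(1/4) = 2.5 × 10^-3 M

2.5e-3 M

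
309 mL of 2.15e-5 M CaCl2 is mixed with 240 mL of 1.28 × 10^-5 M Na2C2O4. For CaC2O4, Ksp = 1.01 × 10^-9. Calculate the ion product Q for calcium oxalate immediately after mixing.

Q ≈ 6.77e-11

Total volume = 309 + 240 = 549 mL.
[Ca^2+] = 2.15 × 10^-5 × (309/549) = 1.210 x 10^-5 M
[C2O4^2-] = 1.28 x 10^-5 × (240/549) = 5.596 × 10^-6 M
CaC2O4(s) <=> Ca^2+ + C2O4^2-, so Q = [Ca^2+][C2O4^2-]
Q = (1.210 × 10^-5)(5.596 × 10^-6) = 6.77 × 10^-11
Q < Ksp, so no precipitate of CaC2O4 forms.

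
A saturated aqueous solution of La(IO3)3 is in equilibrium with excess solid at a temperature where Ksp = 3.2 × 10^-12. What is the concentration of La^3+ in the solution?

[La^3+] = 5.9e-4 M

La(IO3)3(s) <=> La^3+ + 3 IO3^-
Ksp = [La^3+][IO3^-]^3
If s mol/L of La(IO3)3 dissolves, [La^3+] = s and [IO3^-] = 3s.
Substituting: Ksp = s(3s)^3 = 27s^4
s^4 = 3.2 × 10^-12 / 27, so s = 5.87 × 10^-4 M
[La^3+] = s = 5.9 × 10^-4 M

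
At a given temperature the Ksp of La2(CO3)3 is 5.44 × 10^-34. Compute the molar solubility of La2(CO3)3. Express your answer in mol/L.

La2(CO3)3(s) ⇌ 2 La^3+(aq) + 3 CO3^2-(aq)
Ksp = [La^3+]^2[CO3^2-]^3
Let s = molar solubility. Then [La^3+] = 2s and [CO3^2-] = 3s.
Ksp = (2s)^2(3s)^3 = 108s^5
s^5 = 5.44 × 10^-34 / 108, so s = 8.72 x 10^-8 M

s ≈ 8.72 × 10^-8 M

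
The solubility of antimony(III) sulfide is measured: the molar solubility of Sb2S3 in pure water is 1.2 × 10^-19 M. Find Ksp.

Ksp = 2.7 x 10^-93

Sb2S3(s) ⇌ 2 Sb^3+(aq) + 3 S^2-(aq)
With molar solubility s: [Sb^3+] = 2s, [S^2-] = 3s.
Ksp = [Sb^3+]^2[S^2-]^3
Substituting: Ksp = (2s)^2(3s)^3 = 108s^5
Ksp = 108 × (1.2 × 10^-19)^5 = 2.7 × 10^-93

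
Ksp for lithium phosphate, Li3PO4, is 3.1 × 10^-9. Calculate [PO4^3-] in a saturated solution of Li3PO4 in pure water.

[PO4^3-] = 3.3 × 10^-3 M

Li3PO4(s) ⇌ 3 Li^+ + PO4^3-
Ksp = [Li^+]^3[PO4^3-]
For each mole of Li3PO4 that dissolves: [Li^+] = 3s, [PO4^3-] = s.
Ksp = (3s)^3s = 27s^4
Solving, s = (3.1 × 10^-9/27)^(1/4) = 3.27 × 10^-3 M
[PO4^3-] = s = 3.3 x 10^-3 M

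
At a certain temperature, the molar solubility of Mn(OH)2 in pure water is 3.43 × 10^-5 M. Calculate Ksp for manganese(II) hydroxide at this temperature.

Mn(OH)2(s) ⇌ Mn^2+(aq) + 2 OH^-(aq)
With molar solubility s: [Mn^2+] = s, [OH^-] = 2s.
Ksp = [Mn^2+][OH^-]^2
So Ksp = s × (2s)^2 = 4s^3
With s = 3.43 × 10^-5: Ksp = 1.61 × 10^-13

Ksp = 1.61 × 10^-13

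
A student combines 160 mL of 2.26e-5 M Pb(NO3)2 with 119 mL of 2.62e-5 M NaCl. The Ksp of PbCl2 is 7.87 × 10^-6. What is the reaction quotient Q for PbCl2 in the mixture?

Q ≈ 1.62 x 10^-15

Total volume = 160 + 119 = 279 mL.
[Pb^2+] = 2.26 × 10^-5 × (160/279) = 1.296 × 10^-5 M
[Cl^-] = 2.62 x 10^-5 × (119/279) = 1.117 × 10^-5 M
PbCl2(s) ⇌ Pb^2+(aq) + 2 Cl^-(aq), so Q = [Pb^2+][Cl^-]^2
Q = (1.296 × 10^-5)(1.117 x 10^-5)^2 = 1.62 x 10^-15
Q < Ksp, so no precipitate of PbCl2 forms.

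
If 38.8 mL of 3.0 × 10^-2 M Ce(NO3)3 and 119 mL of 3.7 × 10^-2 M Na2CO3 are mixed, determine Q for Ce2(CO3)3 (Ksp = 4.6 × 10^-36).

Total volume = 38.8 + 119 = 157.8 mL.
[Ce^3+] = 3.0 x 10^-2 × (38.8/157.8) = 7.38 x 10^-3 M
[CO3^2-] = 3.7 × 10^-2 × (119/157.8) = 2.79 × 10^-2 M
Ce2(CO3)3(s) ⇌ 2 Ce^3+ + 3 CO3^2-, so Q = [Ce^3+]^2[CO3^2-]^3
Q = (7.38 × 10^-3)^2(2.79 x 10^-2)^3 = 1.2 × 10^-9
Q > Ksp, so Ce2(CO3)3 will precipitate.

1.2 x 10^-9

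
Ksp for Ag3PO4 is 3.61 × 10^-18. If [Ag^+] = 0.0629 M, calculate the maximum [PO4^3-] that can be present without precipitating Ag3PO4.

1.45e-14 M

Ag3PO4(s) <=> 3 Ag^+ + PO4^3-
Ksp = [Ag^+]^3[PO4^3-]
Precipitation begins when Q = Ksp. With [Ag^+] = 0.0629 M:
3.61 × 10^-18 = (0.0629)^3 × [PO4^3-]
[PO4^3-] = (3.61 × 10^-18 / 2.489 x 10^-4) = 1.45 x 10^-14 M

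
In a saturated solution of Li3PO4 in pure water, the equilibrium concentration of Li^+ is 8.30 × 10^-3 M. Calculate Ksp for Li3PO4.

Li3PO4(s) ⇌ 3 Li^+(aq) + PO4^3-(aq)
Stoichiometry gives [PO4^3-] = (1/3)[Li^+] = 2.767 × 10^-3 M.
Ksp = [Li^+]^3[PO4^3-]
Ksp = (8.30 × 10^-3)^3 × 2.767 × 10^-3 = 1.58 × 10^-9

Ksp = 1.58 × 10^-9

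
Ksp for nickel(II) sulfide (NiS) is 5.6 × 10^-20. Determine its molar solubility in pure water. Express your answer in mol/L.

NiS(s) ⇌ Ni^2+ + S^2-
Ksp = [Ni^2+][S^2-]
With molar solubility s: [Ni^2+] = s, [S^2-] = s.
Ksp = s × s = s^2
s = √(5.6 × 10^-20) = 2.4 × 10^-10 M

2.4e-10 M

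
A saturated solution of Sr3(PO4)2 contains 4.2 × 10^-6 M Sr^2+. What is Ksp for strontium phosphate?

Ksp ≈ 5.8 × 10^-28

Sr3(PO4)2(s) ⇌ 3 Sr^2+ + 2 PO4^3-
Stoichiometry gives [PO4^3-] = (2/3)[Sr^2+] = 2.80 × 10^-6 M.
Ksp = [Sr^2+]^3[PO4^3-]^2
Ksp = (4.2 × 10^-6)^3 × (2.80 × 10^-6)^2 = 5.8 × 10^-28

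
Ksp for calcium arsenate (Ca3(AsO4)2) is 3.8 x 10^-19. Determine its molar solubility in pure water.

8.1 × 10^-5 M

Ca3(AsO4)2(s) ⇌ 3 Ca^2+ + 2 AsO4^3-
Ksp = [Ca^2+]^3[AsO4^3-]^2
Let s = molar solubility. Then [Ca^2+] = 3s and [AsO4^3-] = 2s.
So Ksp = (3s)^3 × (2s)^2 = 108s^5
Solving, s = (3.8 x 10^-19/108)^(1/5) = 8.1 × 10^-5 M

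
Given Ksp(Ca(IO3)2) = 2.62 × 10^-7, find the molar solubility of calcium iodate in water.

Ca(IO3)2(s) ⇌ Ca^2+(aq) + 2 IO3^-(aq)
Ksp = [Ca^2+][IO3^-]^2
If s mol/L of Ca(IO3)2 dissolves, [Ca^2+] = s and [IO3^-] = 2s.
Substituting: Ksp = s(2s)^2 = 4s^3
s = (2.62 × 10^-7 / 4)^(1/3) = 4.03 × 10^-3 M

s ≈ 4.03 x 10^-3 M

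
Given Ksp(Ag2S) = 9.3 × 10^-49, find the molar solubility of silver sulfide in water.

6.1e-17 M

Ag2S(s) <=> 2 Ag^+ + S^2-
Ksp = [Ag^+]^2[S^2-]
If s mol/L of Ag2S dissolves, [Ag^+] = 2s and [S^2-] = s.
Substituting: Ksp = (2s)^2s = 4s^3
s = (9.3 × 10^-49 / 4)^(1/3) = 6.1 × 10^-17 M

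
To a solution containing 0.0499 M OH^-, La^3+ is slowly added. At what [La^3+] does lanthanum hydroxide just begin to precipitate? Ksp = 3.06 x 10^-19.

[La^3+] ≈ 2.46 × 10^-15 M

La(OH)3(s) <=> La^3+ + 3 OH^-
Ksp = [La^3+][OH^-]^3
Precipitation begins when Q = Ksp. With [OH^-] = 0.0499 M:
3.06 x 10^-19 = (0.0499)^3 × [La^3+]
[La^3+] = (3.06 x 10^-19 / 1.243 × 10^-4) = 2.46 × 10^-15 M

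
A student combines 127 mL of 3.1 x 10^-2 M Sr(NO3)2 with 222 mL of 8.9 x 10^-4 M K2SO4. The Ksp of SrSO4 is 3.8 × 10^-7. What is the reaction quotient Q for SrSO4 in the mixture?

Total volume = 127 + 222 = 349 mL.
[Sr^2+] = 3.1 × 10^-2 × (127/349) = 1.13 x 10^-2 M
[SO4^2-] = 8.9 × 10^-4 × (222/349) = 5.66 x 10^-4 M
SrSO4(s) ⇌ Sr^2+(aq) + SO4^2-(aq), so Q = [Sr^2+][SO4^2-]
Q = (1.13 x 10^-2)(5.66 x 10^-4) = 6.4 × 10^-6
Q > Ksp, so SrSO4 will precipitate.

Q ≈ 6.4e-6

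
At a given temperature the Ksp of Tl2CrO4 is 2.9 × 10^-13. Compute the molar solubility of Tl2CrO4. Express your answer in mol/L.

Tl2CrO4(s) ⇌ 2 Tl^+ + CrO4^2-
Ksp = [Tl^+]^2[CrO4^2-]
Let s = molar solubility. Then [Tl^+] = 2s and [CrO4^2-] = s.
Substituting: Ksp = (2s)^2s = 4s^3
s^3 = 2.9 × 10^-13 / 4, so s = 4.2 x 10^-5 M

s ≈ 4.2e-5 M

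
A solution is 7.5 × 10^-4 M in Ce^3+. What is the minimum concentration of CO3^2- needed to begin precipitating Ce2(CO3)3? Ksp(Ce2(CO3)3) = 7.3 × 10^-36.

Ce2(CO3)3(s) <=> 2 Ce^3+ + 3 CO3^2-
Ksp = [Ce^3+]^2[CO3^2-]^3
Precipitation begins when Q = Ksp. With [Ce^3+] = 7.5 × 10^-4 M:
7.3 × 10^-36 = (7.5 × 10^-4)^2 × [CO3^2-]^3
[CO3^2-] = (7.3 × 10^-36 / 5.63 × 10^-7)^(1/3) = 2.3 x 10^-10 M

[CO3^2-] = 2.3 × 10^-10 M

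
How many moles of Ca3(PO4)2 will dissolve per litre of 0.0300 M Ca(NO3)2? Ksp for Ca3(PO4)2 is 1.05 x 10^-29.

3.12 × 10^-13 M

Ca3(PO4)2(s) ⇌ 3 Ca^2+(aq) + 2 PO4^3-(aq)
Ksp = [Ca^2+]^3[PO4^3-]^2
Let s = moles of Ca3(PO4)2 that dissolve per litre. [Ca^2+] = 0.0300 + 3s ≈ 0.0300, [PO4^3-] = 2s (Ksp is small, so little additional dissolves).
Ksp ≈ (0.0300)^3 × (2s)^2
s = 3.12 × 10^-13 M
Check: 3s = 9.4 × 10^-13 ≪ 0.0300, so the approximation is valid.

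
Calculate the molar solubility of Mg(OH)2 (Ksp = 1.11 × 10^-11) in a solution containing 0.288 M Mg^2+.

Mg(OH)2(s) ⇌ Mg^2+ + 2 OH^-
Ksp = [Mg^2+][OH^-]^2
Let s be the molar solubility in this solution. [Mg^2+] = 0.288 + s ≈ 0.288, [OH^-] = 2s (since the Mg^2+ already present dominates).
Ksp ≈ 0.288 × (2s)^2
s = 3.10 x 10^-6 M
Check: s = 3.1 × 10^-6 ≪ 0.288, so the approximation is valid.

s ≈ 3.10 × 10^-6 M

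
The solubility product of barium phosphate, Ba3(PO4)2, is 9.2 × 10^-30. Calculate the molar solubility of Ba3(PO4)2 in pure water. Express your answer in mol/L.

s = 6.1 × 10^-7 M

Ba3(PO4)2(s) ⇌ 3 Ba^2+ + 2 PO4^3-
Ksp = [Ba^2+]^3[PO4^3-]^2
Let s = molar solubility. Then [Ba^2+] = 3s and [PO4^3-] = 2s.
Substituting: Ksp = (3s)^3(2s)^2 = 108s^5
Solving, s = (9.2 × 10^-30/108)^(1/5) = 6.1 × 10^-7 M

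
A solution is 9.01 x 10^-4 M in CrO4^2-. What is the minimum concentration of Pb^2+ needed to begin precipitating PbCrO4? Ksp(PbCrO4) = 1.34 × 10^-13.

1.49 × 10^-10 M

PbCrO4(s) ⇌ Pb^2+(aq) + CrO4^2-(aq)
Ksp = [Pb^2+][CrO4^2-]
Precipitation begins when Q = Ksp. With [CrO4^2-] = 9.01 x 10^-4 M:
1.34 × 10^-13 = (9.01 x 10^-4) × [Pb^2+]
[Pb^2+] = (1.34 × 10^-13 / 9.01 × 10^-4) = 1.49 × 10^-10 M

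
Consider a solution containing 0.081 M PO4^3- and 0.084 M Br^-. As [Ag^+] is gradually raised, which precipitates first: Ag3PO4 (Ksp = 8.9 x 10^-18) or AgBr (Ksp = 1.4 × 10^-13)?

Each salt begins to precipitate when Q = Ksp, i.e. when [Ag^+] reaches its threshold.
For Ag3PO4: 8.9 x 10^-18 = 0.081 × [Ag^+]^3  ⇒  [Ag^+] = 4.8 x 10^-6 M.
For AgBr: 1.4 × 10^-13 = 0.084 × [Ag^+]  ⇒  [Ag^+] = 1.7 x 10^-12 M.
The salt with the lower threshold [Ag^+] precipitates first: AgBr.

AgBr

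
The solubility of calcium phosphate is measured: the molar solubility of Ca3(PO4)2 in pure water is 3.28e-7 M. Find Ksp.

Ksp ≈ 4.10e-31

Ca3(PO4)2(s) <=> 3 Ca^2+(aq) + 2 PO4^3-(aq)
Let s = molar solubility. Then [Ca^2+] = 3s and [PO4^3-] = 2s.
Ksp = [Ca^2+]^3[PO4^3-]^2
So Ksp = (3s)^3 × (2s)^2 = 108s^5
With s = 3.28 × 10^-7: Ksp = 4.10 × 10^-31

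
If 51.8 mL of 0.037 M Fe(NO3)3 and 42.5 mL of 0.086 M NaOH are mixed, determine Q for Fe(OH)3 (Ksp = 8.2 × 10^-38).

Total volume = 51.8 + 42.5 = 94.3 mL.
[Fe^3+] = 3.7 × 10^-2 × (51.8/94.3) = 2.03 × 10^-2 M
[OH^-] = 8.6 × 10^-2 × (42.5/94.3) = 3.88 × 10^-2 M
Fe(OH)3(s) ⇌ Fe^3+ + 3 OH^-, so Q = [Fe^3+][OH^-]^3
Q = (2.03 x 10^-2)(3.88 × 10^-2)^3 = 1.2 × 10^-6
Q > Ksp, so Fe(OH)3 will precipitate.

1.2 x 10^-6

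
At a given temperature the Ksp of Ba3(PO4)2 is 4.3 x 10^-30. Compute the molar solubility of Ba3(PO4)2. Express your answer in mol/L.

s ≈ 5.2 × 10^-7 M

Ba3(PO4)2(s) ⇌ 3 Ba^2+(aq) + 2 PO4^3-(aq)
Ksp = [Ba^2+]^3[PO4^3-]^2
Let s = molar solubility. Then [Ba^2+] = 3s and [PO4^3-] = 2s.
Substituting: Ksp = (3s)^3(2s)^2 = 108s^5
s = (4.3 x 10^-30 / 108)^(1/5) = 5.2 × 10^-7 M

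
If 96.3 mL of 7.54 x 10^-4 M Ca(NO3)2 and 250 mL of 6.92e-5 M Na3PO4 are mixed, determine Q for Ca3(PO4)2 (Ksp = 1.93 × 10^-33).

2.30 x 10^-20

Total volume = 96.3 + 250 = 346.3 mL.
[Ca^2+] = 7.54 × 10^-4 × (96.3/346.3) = 2.097 x 10^-4 M
[PO4^3-] = 6.92 × 10^-5 × (250/346.3) = 4.996 × 10^-5 M
Ca3(PO4)2(s) <=> 3 Ca^2+ + 2 PO4^3-, so Q = [Ca^2+]^3[PO4^3-]^2
Q = (2.097 × 10^-4)^3(4.996 x 10^-5)^2 = 2.30 x 10^-20
Q > Ksp, so Ca3(PO4)2 will precipitate.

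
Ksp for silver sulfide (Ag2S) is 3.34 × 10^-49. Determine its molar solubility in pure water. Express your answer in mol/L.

Ag2S(s) ⇌ 2 Ag^+(aq) + S^2-(aq)
Ksp = [Ag^+]^2[S^2-]
For each mole of Ag2S that dissolves: [Ag^+] = 2s, [S^2-] = s.
So Ksp = (2s)^2 × s = 4s^3
Solving, s = (3.34 × 10^-49/4)^(1/3) = 4.37 × 10^-17 M

s ≈ 4.37e-17 M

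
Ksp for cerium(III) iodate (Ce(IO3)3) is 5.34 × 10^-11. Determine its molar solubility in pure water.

Ce(IO3)3(s) <=> Ce^3+ + 3 IO3^-
Ksp = [Ce^3+][IO3^-]^3
For each mole of Ce(IO3)3 that dissolves: [Ce^3+] = s, [IO3^-] = 3s.
Substituting: Ksp = s(3s)^3 = 27s^4
Solving, s = (5.34 × 10^-11/27)^(1/4) = 1.19 x 10^-3 M

s ≈ 1.19e-3 M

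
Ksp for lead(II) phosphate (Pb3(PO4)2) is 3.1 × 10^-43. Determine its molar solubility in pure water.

s ≈ 1.2 × 10^-9 M

Pb3(PO4)2(s) <=> 3 Pb^2+(aq) + 2 PO4^3-(aq)
Ksp = [Pb^2+]^3[PO4^3-]^2
With molar solubility s: [Pb^2+] = 3s, [PO4^3-] = 2s.
Ksp = (3s)^3(2s)^2 = 108s^5
s^5 = 3.1 × 10^-43 / 108, so s = 1.2 x 10^-9 M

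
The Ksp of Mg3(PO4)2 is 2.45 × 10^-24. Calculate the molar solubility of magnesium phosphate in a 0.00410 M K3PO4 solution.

Mg3(PO4)2(s) ⇌ 3 Mg^2+ + 2 PO4^3-
Ksp = [Mg^2+]^3[PO4^3-]^2
Let s be the molar solubility in this solution. [Mg^2+] = 3s, [PO4^3-] = 0.00410 + 2s ≈ 0.00410 (common-ion effect: PO4^3- is already 0.00410 M).
Ksp ≈ (3s)^3 × (0.00410)^2
s = 1.75 × 10^-7 M
Check: 2s = 3.5 × 10^-7 ≪ 0.00410, so the approximation is valid.

s ≈ 1.75 x 10^-7 M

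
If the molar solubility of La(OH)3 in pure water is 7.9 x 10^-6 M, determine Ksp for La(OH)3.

La(OH)3(s) ⇌ La^3+ + 3 OH^-
If s mol/L of La(OH)3 dissolves, [La^3+] = s and [OH^-] = 3s.
Ksp = [La^3+][OH^-]^3
So Ksp = s × (3s)^3 = 27s^4
With s = 7.9 × 10^-6: Ksp = 1.1 × 10^-19

Ksp ≈ 1.1 × 10^-19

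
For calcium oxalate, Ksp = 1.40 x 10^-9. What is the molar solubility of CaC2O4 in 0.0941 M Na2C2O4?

1.49e-8 M

CaC2O4(s) ⇌ Ca^2+(aq) + C2O4^2-(aq)
Ksp = [Ca^2+][C2O4^2-]
Let s = moles of CaC2O4 that dissolve per litre. [Ca^2+] = s, [C2O4^2-] = 0.0941 + s ≈ 0.0941 (common-ion effect: C2O4^2- is already 0.0941 M).
Ksp ≈ s × 0.0941
s = 1.49 × 10^-8 M
Check: s = 1.5 × 10^-8 ≪ 0.0941, so the approximation is valid.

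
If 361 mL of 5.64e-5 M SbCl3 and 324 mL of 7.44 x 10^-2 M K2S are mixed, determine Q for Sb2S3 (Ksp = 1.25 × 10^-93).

Total volume = 361 + 324 = 685 mL.
[Sb^3+] = 5.64 x 10^-5 × (361/685) = 2.972 × 10^-5 M
[S^2-] = 7.44 × 10^-2 × (324/685) = 3.519 × 10^-2 M
Sb2S3(s) ⇌ 2 Sb^3+(aq) + 3 S^2-(aq), so Q = [Sb^3+]^2[S^2-]^3
Q = (2.972 × 10^-5)^2(3.519 × 10^-2)^3 = 3.85 × 10^-14
Q > Ksp, so Sb2S3 will precipitate.

Q = 3.85 × 10^-14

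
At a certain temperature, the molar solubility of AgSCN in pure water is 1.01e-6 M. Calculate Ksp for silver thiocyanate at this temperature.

Ksp = 1.02e-12

AgSCN(s) ⇌ Ag^+(aq) + SCN^-(aq)
Let s = molar solubility. Then [Ag^+] = s and [SCN^-] = s.
Ksp = [Ag^+][SCN^-]
Ksp = s × s = s^2
With s = 1.01 × 10^-6: Ksp = 1.02 × 10^-12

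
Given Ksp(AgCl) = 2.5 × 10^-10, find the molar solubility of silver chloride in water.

AgCl(s) ⇌ Ag^+ + Cl^-
Ksp = [Ag^+][Cl^-]
Let s = molar solubility. Then [Ag^+] = s and [Cl^-] = s.
Ksp = s × s = s^2
s = √(2.5 × 10^-10) = 1.6 × 10^-5 M

s = 1.6e-5 M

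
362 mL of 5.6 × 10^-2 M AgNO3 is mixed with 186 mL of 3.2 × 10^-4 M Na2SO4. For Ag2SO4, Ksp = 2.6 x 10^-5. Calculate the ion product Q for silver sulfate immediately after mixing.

Q ≈ 1.5 × 10^-7

Total volume = 362 + 186 = 548 mL.
[Ag^+] = 5.6 × 10^-2 × (362/548) = 3.70 × 10^-2 M
[SO4^2-] = 3.2 × 10^-4 × (186/548) = 1.09 × 10^-4 M
Ag2SO4(s) ⇌ 2 Ag^+ + SO4^2-, so Q = [Ag^+]^2[SO4^2-]
Q = (3.70 × 10^-2)^2(1.09 x 10^-4) = 1.5 x 10^-7
Q < Ksp, so no precipitate of Ag2SO4 forms.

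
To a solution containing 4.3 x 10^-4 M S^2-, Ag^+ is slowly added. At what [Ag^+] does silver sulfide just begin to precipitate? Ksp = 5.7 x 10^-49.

Ag2S(s) <=> 2 Ag^+ + S^2-
Ksp = [Ag^+]^2[S^2-]
Precipitation begins when Q = Ksp. With [S^2-] = 4.3 x 10^-4 M:
5.7 x 10^-49 = (4.3 x 10^-4) × [Ag^+]^2
[Ag^+] = (5.7 x 10^-49 / 4.3 x 10^-4)^(1/2) = 3.6 × 10^-23 M

3.6 x 10^-23 M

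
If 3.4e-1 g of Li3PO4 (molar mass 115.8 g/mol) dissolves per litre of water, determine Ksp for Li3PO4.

Ksp = 2.0 × 10^-9

Molar solubility s = (3.4 × 10^-1 g/L) / (115.8 g/mol) = 2.94 × 10^-3 M.
Li3PO4(s) ⇌ 3 Li^+(aq) + PO4^3-(aq)
Let s = molar solubility. Then [Li^+] = 3s and [PO4^3-] = s.
Ksp = [Li^+]^3[PO4^3-]
So Ksp = (3s)^3 × s = 27s^4
Ksp = 27 × (2.94 x 10^-3)^4 = 2.0 x 10^-9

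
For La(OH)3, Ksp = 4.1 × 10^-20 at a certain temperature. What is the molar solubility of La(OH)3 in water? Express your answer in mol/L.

La(OH)3(s) <=> La^3+ + 3 OH^-
Ksp = [La^3+][OH^-]^3
Let s = molar solubility. Then [La^3+] = s and [OH^-] = 3s.
Ksp = s(3s)^3 = 27s^4
Solving, s = (4.1 × 10^-20/27)^(1/4) = 6.2 × 10^-6 M

s = 6.2 x 10^-6 M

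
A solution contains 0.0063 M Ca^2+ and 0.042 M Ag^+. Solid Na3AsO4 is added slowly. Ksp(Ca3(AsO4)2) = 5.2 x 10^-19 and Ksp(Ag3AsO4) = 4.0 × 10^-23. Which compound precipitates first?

Ag3AsO4

Each salt begins to precipitate when Q = Ksp, i.e. when [AsO4^3-] reaches its threshold.
For Ca3(AsO4)2: 5.2 x 10^-19 = (0.0063)^3 × [AsO4^3-]^2  ⇒  [AsO4^3-] = 1.4 x 10^-6 M.
For Ag3AsO4: 4.0 × 10^-23 = (0.042)^3 × [AsO4^3-]  ⇒  [AsO4^3-] = 5.4 × 10^-19 M.
The salt with the lower threshold [AsO4^3-] precipitates first: Ag3AsO4.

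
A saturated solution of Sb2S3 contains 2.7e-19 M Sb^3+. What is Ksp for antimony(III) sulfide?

Ksp = 4.8 × 10^-93

Sb2S3(s) ⇌ 2 Sb^3+(aq) + 3 S^2-(aq)
Stoichiometry gives [S^2-] = (3/2)[Sb^3+] = 4.05 × 10^-19 M.
Ksp = [Sb^3+]^2[S^2-]^3
Ksp = (2.7 x 10^-19)^2 × (4.05 × 10^-19)^3 = 4.8 × 10^-93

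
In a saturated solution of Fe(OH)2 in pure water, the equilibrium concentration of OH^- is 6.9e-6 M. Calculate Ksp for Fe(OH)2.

Fe(OH)2(s) <=> Fe^2+(aq) + 2 OH^-(aq)
Stoichiometry gives [Fe^2+] = (1/2)[OH^-] = 3.45 x 10^-6 M.
Ksp = [Fe^2+][OH^-]^2
Ksp = 3.45 × 10^-6 × (6.9 × 10^-6)^2 = 1.6 x 10^-16

1.6 × 10^-16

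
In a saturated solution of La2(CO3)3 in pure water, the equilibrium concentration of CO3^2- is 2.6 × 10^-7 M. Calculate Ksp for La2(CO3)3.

5.3 × 10^-34

La2(CO3)3(s) ⇌ 2 La^3+ + 3 CO3^2-
Stoichiometry gives [La^3+] = (2/3)[CO3^2-] = 1.73 × 10^-7 M.
Ksp = [La^3+]^2[CO3^2-]^3
Ksp = (1.73 × 10^-7)^2 × (2.6 × 10^-7)^3 = 5.3 × 10^-34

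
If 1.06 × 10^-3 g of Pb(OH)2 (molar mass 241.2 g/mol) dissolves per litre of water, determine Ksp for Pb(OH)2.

3.40 × 10^-16

Molar solubility s = (1.06 × 10^-3 g/L) / (241.2 g/mol) = 4.395 × 10^-6 M.
Pb(OH)2(s) ⇌ Pb^2+ + 2 OH^-
With molar solubility s: [Pb^2+] = s, [OH^-] = 2s.
Ksp = [Pb^2+][OH^-]^2
Substituting: Ksp = s(2s)^2 = 4s^3
Ksp = 4 × (4.395 x 10^-6)^3 = 3.40 x 10^-16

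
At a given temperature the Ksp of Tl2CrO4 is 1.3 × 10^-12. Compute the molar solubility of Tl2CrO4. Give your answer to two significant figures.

Tl2CrO4(s) <=> 2 Tl^+(aq) + CrO4^2-(aq)
Ksp = [Tl^+]^2[CrO4^2-]
Let s = molar solubility. Then [Tl^+] = 2s and [CrO4^2-] = s.
Substituting: Ksp = (2s)^2s = 4s^3
s = (1.3 × 10^-12 / 4)^(1/3) = 6.9 × 10^-5 M

s = 6.9 × 10^-5 M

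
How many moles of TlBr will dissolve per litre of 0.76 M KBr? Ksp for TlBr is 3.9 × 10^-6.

TlBr(s) ⇌ Tl^+(aq) + Br^-(aq)
Ksp = [Tl^+][Br^-]
Let s be the molar solubility in this solution. [Tl^+] = s, [Br^-] = 0.76 + s ≈ 0.76 (since Br^- from KBr dominates).
Ksp ≈ s × 0.76
s = 5.1 x 10^-6 M
Check: s = 5.1 x 10^-6 ≪ 0.76, so the approximation is valid.

s ≈ 5.1 × 10^-6 M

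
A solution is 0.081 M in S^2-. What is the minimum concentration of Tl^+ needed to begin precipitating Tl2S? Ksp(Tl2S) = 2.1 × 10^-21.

Tl2S(s) ⇌ 2 Tl^+(aq) + S^2-(aq)
Ksp = [Tl^+]^2[S^2-]
Precipitation begins when Q = Ksp. With [S^2-] = 0.081 M:
2.1 × 10^-21 = (0.081) × [Tl^+]^2
[Tl^+] = (2.1 × 10^-21 / 8.1 × 10^-2)^(1/2) = 1.6 × 10^-10 M

[Tl^+] ≈ 1.6 × 10^-10 M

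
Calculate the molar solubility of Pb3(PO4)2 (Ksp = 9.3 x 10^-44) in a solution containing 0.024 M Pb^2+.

s = 4.1e-20 M

Pb3(PO4)2(s) ⇌ 3 Pb^2+(aq) + 2 PO4^3-(aq)
Ksp = [Pb^2+]^3[PO4^3-]^2
Let s = moles of Pb3(PO4)2 that dissolve per litre. [Pb^2+] = 0.024 + 3s ≈ 0.024, [PO4^3-] = 2s (common-ion effect: Pb^2+ is already 0.024 M).
Ksp ≈ (0.024)^3 × (2s)^2
s = 4.1 × 10^-20 M
Check: 3s = 1.2 × 10^-19 ≪ 0.024, so the approximation is valid.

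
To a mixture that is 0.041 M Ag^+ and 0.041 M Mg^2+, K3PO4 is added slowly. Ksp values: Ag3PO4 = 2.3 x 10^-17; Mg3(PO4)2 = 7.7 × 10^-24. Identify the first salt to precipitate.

Ag3PO4

Each salt begins to precipitate when Q = Ksp, i.e. when [PO4^3-] reaches its threshold.
For Ag3PO4: 2.3 x 10^-17 = (0.041)^3 × [PO4^3-]  ⇒  [PO4^3-] = 3.3 × 10^-13 M.
For Mg3(PO4)2: 7.7 × 10^-24 = (0.041)^3 × [PO4^3-]^2  ⇒  [PO4^3-] = 3.3 × 10^-10 M.
The salt with the lower threshold [PO4^3-] precipitates first: Ag3PO4.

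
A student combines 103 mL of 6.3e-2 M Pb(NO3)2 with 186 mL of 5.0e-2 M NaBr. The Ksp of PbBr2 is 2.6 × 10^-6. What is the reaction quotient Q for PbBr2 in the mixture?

2.3 × 10^-5

Total volume = 103 + 186 = 289 mL.
[Pb^2+] = 6.3 x 10^-2 × (103/289) = 2.25 × 10^-2 M
[Br^-] = 5.0 x 10^-2 × (186/289) = 3.22 × 10^-2 M
PbBr2(s) ⇌ Pb^2+(aq) + 2 Br^-(aq), so Q = [Pb^2+][Br^-]^2
Q = (2.25 × 10^-2)(3.22 × 10^-2)^2 = 2.3 × 10^-5
Q > Ksp, so PbBr2 will precipitate.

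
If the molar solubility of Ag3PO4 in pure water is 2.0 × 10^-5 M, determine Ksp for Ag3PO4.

Ag3PO4(s) <=> 3 Ag^+(aq) + PO4^3-(aq)
Let s = molar solubility. Then [Ag^+] = 3s and [PO4^3-] = s.
Ksp = [Ag^+]^3[PO4^3-]
So Ksp = (3s)^3 × s = 27s^4
Ksp = 27 × (2.0 × 10^-5)^4 = 4.3 × 10^-18

Ksp = 4.3 x 10^-18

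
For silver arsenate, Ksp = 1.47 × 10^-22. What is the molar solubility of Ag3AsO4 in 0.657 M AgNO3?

s ≈ 5.18 x 10^-22 M

Ag3AsO4(s) ⇌ 3 Ag^+(aq) + AsO4^3-(aq)
Ksp = [Ag^+]^3[AsO4^3-]
Let s be the molar solubility in this solution. [Ag^+] = 0.657 + 3s ≈ 0.657, [AsO4^3-] = s (common-ion effect: Ag^+ is already 0.657 M).
Ksp ≈ (0.657)^3 × s
s = 5.18 × 10^-22 M
Check: 3s = 1.6 x 10^-21 ≪ 0.657, so the approximation is valid.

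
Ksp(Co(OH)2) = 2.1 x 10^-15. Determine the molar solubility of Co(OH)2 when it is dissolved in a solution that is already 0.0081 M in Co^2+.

s = 2.5 x 10^-7 M

Co(OH)2(s) ⇌ Co^2+(aq) + 2 OH^-(aq)
Ksp = [Co^2+][OH^-]^2
Let s = moles of Co(OH)2 that dissolve per litre. [Co^2+] = 0.0081 + s ≈ 0.0081, [OH^-] = 2s (common-ion effect: Co^2+ is already 0.0081 M).
Ksp ≈ 0.0081 × (2s)^2
s = 2.5 x 10^-7 M
Check: s = 2.5 x 10^-7 ≪ 0.0081, so the approximation is valid.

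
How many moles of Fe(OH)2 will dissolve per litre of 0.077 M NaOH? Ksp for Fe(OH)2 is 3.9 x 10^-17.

Fe(OH)2(s) ⇌ Fe^2+ + 2 OH^-
Ksp = [Fe^2+][OH^-]^2
If s mol/L dissolves here, [Fe^2+] = s, [OH^-] = 0.077 + 2s ≈ 0.077 (since OH^- from NaOH dominates).
Ksp ≈ s × (0.077)^2
s = 6.6 × 10^-15 M
Check: 2s = 1.3 × 10^-14 ≪ 0.077, so the approximation is valid.

6.6 × 10^-15 M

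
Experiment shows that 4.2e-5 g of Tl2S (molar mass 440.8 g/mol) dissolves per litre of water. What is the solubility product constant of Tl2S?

Molar solubility s = (4.2 × 10^-5 g/L) / (440.8 g/mol) = 9.53 × 10^-8 M.
Tl2S(s) ⇌ 2 Tl^+(aq) + S^2-(aq)
If s mol/L of Tl2S dissolves, [Tl^+] = 2s and [S^2-] = s.
Ksp = [Tl^+]^2[S^2-]
Ksp = (2s)^2s = 4s^3
With s = 9.53 × 10^-8: Ksp = 3.5 × 10^-21

Ksp = 3.5 x 10^-21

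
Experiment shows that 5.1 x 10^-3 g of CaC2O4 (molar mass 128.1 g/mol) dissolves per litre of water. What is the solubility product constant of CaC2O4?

Molar solubility s = (5.1 × 10^-3 g/L) / (128.1 g/mol) = 3.98 × 10^-5 M.
CaC2O4(s) ⇌ Ca^2+(aq) + C2O4^2-(aq)
For each mole of CaC2O4 that dissolves: [Ca^2+] = s, [C2O4^2-] = s.
Ksp = [Ca^2+][C2O4^2-]
Ksp = (s)(s) = s^2
Ksp = (3.98 x 10^-5)^2 = 1.6 × 10^-9

1.6e-9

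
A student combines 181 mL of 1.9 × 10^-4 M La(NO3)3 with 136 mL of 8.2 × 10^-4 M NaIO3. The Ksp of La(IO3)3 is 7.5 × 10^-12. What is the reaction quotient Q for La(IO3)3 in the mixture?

Total volume = 181 + 136 = 317 mL.
[La^3+] = 1.9 × 10^-4 × (181/317) = 1.08 x 10^-4 M
[IO3^-] = 8.2 × 10^-4 × (136/317) = 3.52 × 10^-4 M
La(IO3)3(s) ⇌ La^3+ + 3 IO3^-, so Q = [La^3+][IO3^-]^3
Q = (1.08 x 10^-4)(3.52 × 10^-4)^3 = 4.7 × 10^-15
Q < Ksp, so no precipitate of La(IO3)3 forms.

Q ≈ 4.7e-15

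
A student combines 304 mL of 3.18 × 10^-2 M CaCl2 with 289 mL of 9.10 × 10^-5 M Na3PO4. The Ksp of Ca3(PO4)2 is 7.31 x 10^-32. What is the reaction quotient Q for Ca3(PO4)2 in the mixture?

Total volume = 304 + 289 = 593 mL.
[Ca^2+] = 3.18 x 10^-2 × (304/593) = 1.630 x 10^-2 M
[PO4^3-] = 9.10 x 10^-5 × (289/593) = 4.435 x 10^-5 M
Ca3(PO4)2(s) <=> 3 Ca^2+(aq) + 2 PO4^3-(aq), so Q = [Ca^2+]^3[PO4^3-]^2
Q = (1.630 × 10^-2)^3(4.435 × 10^-5)^2 = 8.52 × 10^-15
Q > Ksp, so Ca3(PO4)2 will precipitate.

Q ≈ 8.52 × 10^-15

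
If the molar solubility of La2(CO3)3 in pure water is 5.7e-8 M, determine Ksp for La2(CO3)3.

Ksp ≈ 6.5e-35

La2(CO3)3(s) <=> 2 La^3+(aq) + 3 CO3^2-(aq)
Let s = molar solubility. Then [La^3+] = 2s and [CO3^2-] = 3s.
Ksp = [La^3+]^2[CO3^2-]^3
So Ksp = (2s)^2 × (3s)^3 = 108s^5
Ksp = 108 × (5.7 x 10^-8)^5 = 6.5 × 10^-35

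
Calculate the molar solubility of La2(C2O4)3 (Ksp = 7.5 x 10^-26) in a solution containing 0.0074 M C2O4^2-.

La2(C2O4)3(s) ⇌ 2 La^3+ + 3 C2O4^2-
Ksp = [La^3+]^2[C2O4^2-]^3
Let s = moles of La2(C2O4)3 that dissolve per litre. [La^3+] = 2s, [C2O4^2-] = 0.0074 + 3s ≈ 0.0074 (since the C2O4^2- already present dominates).
Ksp ≈ (2s)^2 × (0.0074)^3
s = 2.2 × 10^-10 M
Check: 3s = 6.5 x 10^-10 ≪ 0.0074, so the approximation is valid.

2.2 x 10^-10 M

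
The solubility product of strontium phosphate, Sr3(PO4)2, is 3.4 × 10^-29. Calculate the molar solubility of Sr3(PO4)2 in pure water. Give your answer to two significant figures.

Sr3(PO4)2(s) ⇌ 3 Sr^2+(aq) + 2 PO4^3-(aq)
Ksp = [Sr^2+]^3[PO4^3-]^2
If s mol/L of Sr3(PO4)2 dissolves, [Sr^2+] = 3s and [PO4^3-] = 2s.
Substituting: Ksp = (3s)^3(2s)^2 = 108s^5
s = (3.4 × 10^-29 / 108)^(1/5) = 7.9 × 10^-7 M

s = 7.9e-7 M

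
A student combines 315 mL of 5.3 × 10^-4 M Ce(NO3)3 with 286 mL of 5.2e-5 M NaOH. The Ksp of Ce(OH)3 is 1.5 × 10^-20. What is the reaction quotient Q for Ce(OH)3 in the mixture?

Q = 4.2 × 10^-18

Total volume = 315 + 286 = 601 mL.
[Ce^3+] = 5.3 x 10^-4 × (315/601) = 2.78 × 10^-4 M
[OH^-] = 5.2 × 10^-5 × (286/601) = 2.47 × 10^-5 M
Ce(OH)3(s) ⇌ Ce^3+(aq) + 3 OH^-(aq), so Q = [Ce^3+][OH^-]^3
Q = (2.78 × 10^-4)(2.47 × 10^-5)^3 = 4.2 × 10^-18
Q > Ksp, so Ce(OH)3 will precipitate.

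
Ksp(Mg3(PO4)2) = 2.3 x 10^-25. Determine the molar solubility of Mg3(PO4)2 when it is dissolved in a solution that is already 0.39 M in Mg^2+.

Mg3(PO4)2(s) ⇌ 3 Mg^2+ + 2 PO4^3-
Ksp = [Mg^2+]^3[PO4^3-]^2
If s mol/L dissolves here, [Mg^2+] = 0.39 + 3s ≈ 0.39, [PO4^3-] = 2s (since the Mg^2+ already present dominates).
Ksp ≈ (0.39)^3 × (2s)^2
s = 9.8 × 10^-13 M
Check: 3s = 3.0 × 10^-12 ≪ 0.39, so the approximation is valid.

s ≈ 9.8 x 10^-13 M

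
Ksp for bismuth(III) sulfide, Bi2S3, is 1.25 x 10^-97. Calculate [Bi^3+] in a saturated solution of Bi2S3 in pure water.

Bi2S3(s) <=> 2 Bi^3+ + 3 S^2-
Ksp = [Bi^3+]^2[S^2-]^3
If s mol/L of Bi2S3 dissolves, [Bi^3+] = 2s and [S^2-] = 3s.
Ksp = (2s)^2(3s)^3 = 108s^5
Solving, s = (1.25 x 10^-97/108)^(1/5) = 1.632 x 10^-20 M
[Bi^3+] = 2s = 3.26 × 10^-20 M

[Bi^3+] = 3.26e-20 M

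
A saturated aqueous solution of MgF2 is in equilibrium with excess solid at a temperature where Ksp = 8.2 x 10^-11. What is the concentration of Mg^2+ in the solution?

2.7e-4 M

MgF2(s) ⇌ Mg^2+(aq) + 2 F^-(aq)
Ksp = [Mg^2+][F^-]^2
For each mole of MgF2 that dissolves: [Mg^2+] = s, [F^-] = 2s.
So Ksp = s × (2s)^2 = 4s^3
Solving, s = (8.2 x 10^-11/4)^(1/3) = 2.74 x 10^-4 M
[Mg^2+] = s = 2.7 × 10^-4 M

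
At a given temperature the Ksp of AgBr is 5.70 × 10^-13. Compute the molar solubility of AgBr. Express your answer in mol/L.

s = 7.55 x 10^-7 M

AgBr(s) ⇌ Ag^+ + Br^-
Ksp = [Ag^+][Br^-]
Let s = molar solubility. Then [Ag^+] = s and [Br^-] = s.
Ksp = s^2
s = (5.70 × 10^-13)^(1/2) = 7.55 × 10^-7 M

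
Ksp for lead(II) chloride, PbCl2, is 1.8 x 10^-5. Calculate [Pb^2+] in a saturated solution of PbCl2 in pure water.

1.7 × 10^-2 M

PbCl2(s) <=> Pb^2+ + 2 Cl^-
Ksp = [Pb^2+][Cl^-]^2
If s mol/L of PbCl2 dissolves, [Pb^2+] = s and [Cl^-] = 2s.
So Ksp = s × (2s)^2 = 4s^3
s = (1.8 x 10^-5 / 4)^(1/3) = 1.65 × 10^-2 M
[Pb^2+] = s = 1.7 × 10^-2 M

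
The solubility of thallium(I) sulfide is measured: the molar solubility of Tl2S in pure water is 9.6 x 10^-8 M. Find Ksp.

Tl2S(s) ⇌ 2 Tl^+ + S^2-
Let s = molar solubility. Then [Tl^+] = 2s and [S^2-] = s.
Ksp = [Tl^+]^2[S^2-]
So Ksp = (2s)^2 × s = 4s^3
Ksp = 4 × (9.6 x 10^-8)^3 = 3.5 × 10^-21

Ksp ≈ 3.5 × 10^-21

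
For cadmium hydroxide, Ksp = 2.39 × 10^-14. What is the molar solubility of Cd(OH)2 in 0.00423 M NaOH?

s ≈ 1.34e-9 M

Cd(OH)2(s) ⇌ Cd^2+(aq) + 2 OH^-(aq)
Ksp = [Cd^2+][OH^-]^2
If s mol/L dissolves here, [Cd^2+] = s, [OH^-] = 0.00423 + 2s ≈ 0.00423 (Ksp is small, so little additional dissolves).
Ksp ≈ s × (0.00423)^2
s = 1.34 x 10^-9 M
Check: 2s = 2.7 x 10^-9 ≪ 0.00423, so the approximation is valid.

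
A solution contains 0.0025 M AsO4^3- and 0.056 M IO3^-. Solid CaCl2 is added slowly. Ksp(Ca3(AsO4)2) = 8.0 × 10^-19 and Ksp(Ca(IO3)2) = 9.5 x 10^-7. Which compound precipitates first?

Each salt begins to precipitate when Q = Ksp, i.e. when [Ca^2+] reaches its threshold.
For Ca3(AsO4)2: 8.0 × 10^-19 = (0.0025)^2 × [Ca^2+]^3  ⇒  [Ca^2+] = 5.0 × 10^-5 M.
For Ca(IO3)2: 9.5 x 10^-7 = (0.056)^2 × [Ca^2+]  ⇒  [Ca^2+] = 3.0 × 10^-4 M.
The salt with the lower threshold [Ca^2+] precipitates first: Ca3(AsO4)2.

Ca3(AsO4)2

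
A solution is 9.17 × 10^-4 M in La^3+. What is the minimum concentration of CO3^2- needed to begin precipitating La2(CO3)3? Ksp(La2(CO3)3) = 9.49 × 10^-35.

La2(CO3)3(s) ⇌ 2 La^3+(aq) + 3 CO3^2-(aq)
Ksp = [La^3+]^2[CO3^2-]^3
Precipitation begins when Q = Ksp. With [La^3+] = 9.17 × 10^-4 M:
9.49 × 10^-35 = (9.17 × 10^-4)^2 × [CO3^2-]^3
[CO3^2-] = (9.49 × 10^-35 / 8.409 × 10^-7)^(1/3) = 4.83 × 10^-10 M

[CO3^2-] = 4.83 × 10^-10 M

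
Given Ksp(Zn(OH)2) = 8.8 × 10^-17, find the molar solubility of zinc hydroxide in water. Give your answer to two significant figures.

Zn(OH)2(s) <=> Zn^2+ + 2 OH^-
Ksp = [Zn^2+][OH^-]^2
For each mole of Zn(OH)2 that dissolves: [Zn^2+] = s, [OH^-] = 2s.
So Ksp = s × (2s)^2 = 4s^3
s^3 = 8.8 × 10^-17 / 4, so s = 2.8 x 10^-6 M

s = 2.8e-6 M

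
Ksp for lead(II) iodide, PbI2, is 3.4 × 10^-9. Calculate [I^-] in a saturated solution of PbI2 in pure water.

1.9e-3 M

PbI2(s) ⇌ Pb^2+ + 2 I^-
Ksp = [Pb^2+][I^-]^2
Let s = molar solubility. Then [Pb^2+] = s and [I^-] = 2s.
So Ksp = s × (2s)^2 = 4s^3
s^3 = 3.4 × 10^-9 / 4, so s = 9.47 x 10^-4 M
[I^-] = 2s = 1.9 × 10^-3 M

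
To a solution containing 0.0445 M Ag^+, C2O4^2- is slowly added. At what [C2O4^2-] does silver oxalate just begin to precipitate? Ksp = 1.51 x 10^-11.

Ag2C2O4(s) <=> 2 Ag^+ + C2O4^2-
Ksp = [Ag^+]^2[C2O4^2-]
Precipitation begins when Q = Ksp. With [Ag^+] = 0.0445 M:
1.51 x 10^-11 = (0.0445)^2 × [C2O4^2-]
[C2O4^2-] = (1.51 x 10^-11 / 1.980 x 10^-3) = 7.63 x 10^-9 M

[C2O4^2-] = 7.63e-9 M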